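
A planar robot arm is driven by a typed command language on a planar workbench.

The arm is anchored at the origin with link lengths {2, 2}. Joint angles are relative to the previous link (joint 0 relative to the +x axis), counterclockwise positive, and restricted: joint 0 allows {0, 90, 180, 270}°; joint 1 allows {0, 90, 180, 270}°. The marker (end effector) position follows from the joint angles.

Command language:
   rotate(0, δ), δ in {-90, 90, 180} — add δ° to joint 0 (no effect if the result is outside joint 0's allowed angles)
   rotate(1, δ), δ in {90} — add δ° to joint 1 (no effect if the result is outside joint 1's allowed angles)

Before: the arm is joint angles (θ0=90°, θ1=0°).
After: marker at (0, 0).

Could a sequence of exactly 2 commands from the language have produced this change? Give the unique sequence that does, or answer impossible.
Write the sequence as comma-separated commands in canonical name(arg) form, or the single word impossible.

t0: joint angles (θ0=90°, θ1=0°)
t=1 rotate(1, 90) ⇒ joint angles (θ0=90°, θ1=90°)
t=2 rotate(1, 90) ⇒ joint angles (θ0=90°, θ1=180°)
all 16 alternatives checked — unique.

rotate(1, 90), rotate(1, 90)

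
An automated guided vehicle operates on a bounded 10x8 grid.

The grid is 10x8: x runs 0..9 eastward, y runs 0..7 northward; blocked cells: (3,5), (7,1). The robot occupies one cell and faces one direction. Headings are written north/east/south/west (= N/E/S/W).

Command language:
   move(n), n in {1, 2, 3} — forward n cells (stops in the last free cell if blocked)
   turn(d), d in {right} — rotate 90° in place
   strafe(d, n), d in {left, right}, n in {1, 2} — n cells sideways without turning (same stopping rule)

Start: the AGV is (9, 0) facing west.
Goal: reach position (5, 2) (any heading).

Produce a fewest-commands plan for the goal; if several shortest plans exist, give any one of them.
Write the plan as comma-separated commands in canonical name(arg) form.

move(3), strafe(right, 2), move(1)

from: (9, 0) facing west
step 1 (move(3)): (6, 0) facing west
step 2 (strafe(right, 2)): (6, 2) facing west
step 3 (move(1)): (5, 2) facing west
nothing shorter than 3 reaches the goal.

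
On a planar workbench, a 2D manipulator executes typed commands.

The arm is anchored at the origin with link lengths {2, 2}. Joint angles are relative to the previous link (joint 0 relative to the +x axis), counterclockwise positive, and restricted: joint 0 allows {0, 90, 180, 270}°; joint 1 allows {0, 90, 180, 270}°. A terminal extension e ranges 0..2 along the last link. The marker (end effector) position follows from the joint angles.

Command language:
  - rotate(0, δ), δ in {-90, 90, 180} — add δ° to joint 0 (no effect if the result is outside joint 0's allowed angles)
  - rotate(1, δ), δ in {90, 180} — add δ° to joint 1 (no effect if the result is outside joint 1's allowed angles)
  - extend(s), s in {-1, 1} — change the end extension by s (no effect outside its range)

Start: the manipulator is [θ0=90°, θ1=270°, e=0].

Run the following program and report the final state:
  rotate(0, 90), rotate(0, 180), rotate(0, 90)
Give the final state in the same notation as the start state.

start: [θ0=90°, θ1=270°, e=0]
t=1 rotate(0, 90) ⇒ [θ0=180°, θ1=270°, e=0]
t=2 rotate(0, 180) ⇒ [θ0=0°, θ1=270°, e=0]
t=3 rotate(0, 90) ⇒ [θ0=90°, θ1=270°, e=0]

[θ0=90°, θ1=270°, e=0]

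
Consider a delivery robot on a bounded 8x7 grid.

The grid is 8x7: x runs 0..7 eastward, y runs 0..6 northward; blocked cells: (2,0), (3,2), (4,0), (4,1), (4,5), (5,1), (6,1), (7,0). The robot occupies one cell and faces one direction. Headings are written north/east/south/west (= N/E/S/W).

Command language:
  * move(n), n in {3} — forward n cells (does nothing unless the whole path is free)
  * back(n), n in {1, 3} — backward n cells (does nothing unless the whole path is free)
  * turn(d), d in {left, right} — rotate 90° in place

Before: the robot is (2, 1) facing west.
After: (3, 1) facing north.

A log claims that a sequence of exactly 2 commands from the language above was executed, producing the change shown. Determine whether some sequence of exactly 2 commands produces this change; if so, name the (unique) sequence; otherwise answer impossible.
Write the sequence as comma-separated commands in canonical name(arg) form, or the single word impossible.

back(1), turn(right)

key: order matters: swapping back(1) and turn(right) lands elsewhere
begin: (2, 1) facing west
t=1 back(1) ⇒ (3, 1) facing west
t=2 turn(right) ⇒ (3, 1) facing north
no other 2-command option fits: unique.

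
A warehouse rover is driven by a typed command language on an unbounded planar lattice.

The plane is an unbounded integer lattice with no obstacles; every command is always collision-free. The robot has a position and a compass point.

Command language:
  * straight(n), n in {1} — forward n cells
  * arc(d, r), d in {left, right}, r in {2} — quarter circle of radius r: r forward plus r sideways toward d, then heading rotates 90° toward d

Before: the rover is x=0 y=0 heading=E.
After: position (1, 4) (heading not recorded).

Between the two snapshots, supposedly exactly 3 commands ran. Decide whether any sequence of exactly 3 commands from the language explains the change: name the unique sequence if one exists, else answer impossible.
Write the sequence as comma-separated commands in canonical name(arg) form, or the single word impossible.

key: running arc(left, 2) before straight(1) would end elsewhere — order is forced
t0: x=0 y=0 heading=E
t=1 straight(1) ⇒ x=1 y=0 heading=E
t=2 arc(left, 2) ⇒ x=3 y=2 heading=N
t=3 arc(left, 2) ⇒ x=1 y=4 heading=W
uniquely the one of 27 3-step routes that fits.

straight(1), arc(left, 2), arc(left, 2)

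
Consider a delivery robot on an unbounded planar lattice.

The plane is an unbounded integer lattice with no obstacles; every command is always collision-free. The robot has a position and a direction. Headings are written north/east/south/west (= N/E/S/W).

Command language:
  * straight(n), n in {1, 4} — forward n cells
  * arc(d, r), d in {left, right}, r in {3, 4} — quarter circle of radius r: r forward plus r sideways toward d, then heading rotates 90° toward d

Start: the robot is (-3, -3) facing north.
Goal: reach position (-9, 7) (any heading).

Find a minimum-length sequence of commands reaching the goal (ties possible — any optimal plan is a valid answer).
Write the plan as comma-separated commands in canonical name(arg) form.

begin: (-3, -3) facing north
[1] after straight(4): (-3, 1) facing north
[2] after arc(left, 3): (-6, 4) facing west
[3] after arc(right, 3): (-9, 7) facing north
no 2-step plan works, so 3 is optimal.

straight(4), arc(left, 3), arc(right, 3)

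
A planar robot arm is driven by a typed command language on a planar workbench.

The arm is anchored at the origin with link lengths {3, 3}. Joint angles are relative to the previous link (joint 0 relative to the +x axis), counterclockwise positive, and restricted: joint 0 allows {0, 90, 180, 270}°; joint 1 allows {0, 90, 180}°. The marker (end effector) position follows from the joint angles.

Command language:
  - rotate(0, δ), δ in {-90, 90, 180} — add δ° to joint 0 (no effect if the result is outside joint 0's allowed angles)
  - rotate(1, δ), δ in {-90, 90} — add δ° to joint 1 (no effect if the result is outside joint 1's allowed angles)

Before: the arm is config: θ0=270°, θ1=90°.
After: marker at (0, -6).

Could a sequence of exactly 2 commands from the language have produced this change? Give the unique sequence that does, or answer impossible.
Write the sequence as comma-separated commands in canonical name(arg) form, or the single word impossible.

initial: config: θ0=270°, θ1=90°
step 1 (rotate(1, -90)): config: θ0=270°, θ1=0°
step 2 (rotate(1, -90)): config: θ0=270°, θ1=0°
no rival 2-sequence matches.

rotate(1, -90), rotate(1, -90)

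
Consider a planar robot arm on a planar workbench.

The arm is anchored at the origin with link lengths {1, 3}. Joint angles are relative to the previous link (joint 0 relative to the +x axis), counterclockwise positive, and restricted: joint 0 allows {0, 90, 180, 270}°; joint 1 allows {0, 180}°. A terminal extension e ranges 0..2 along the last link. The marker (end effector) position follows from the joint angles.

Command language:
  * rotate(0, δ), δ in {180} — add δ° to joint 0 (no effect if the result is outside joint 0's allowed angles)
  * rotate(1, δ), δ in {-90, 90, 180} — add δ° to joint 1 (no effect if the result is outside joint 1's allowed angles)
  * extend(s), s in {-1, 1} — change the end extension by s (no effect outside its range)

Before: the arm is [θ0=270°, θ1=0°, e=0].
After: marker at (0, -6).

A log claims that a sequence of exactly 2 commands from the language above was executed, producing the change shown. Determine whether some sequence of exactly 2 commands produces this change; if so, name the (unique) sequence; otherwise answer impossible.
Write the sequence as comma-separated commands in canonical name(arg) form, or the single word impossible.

start: [θ0=270°, θ1=0°, e=0]
[1] after extend(1): [θ0=270°, θ1=0°, e=1]
[2] after extend(1): [θ0=270°, θ1=0°, e=2]
no rival 2-sequence matches.

extend(1), extend(1)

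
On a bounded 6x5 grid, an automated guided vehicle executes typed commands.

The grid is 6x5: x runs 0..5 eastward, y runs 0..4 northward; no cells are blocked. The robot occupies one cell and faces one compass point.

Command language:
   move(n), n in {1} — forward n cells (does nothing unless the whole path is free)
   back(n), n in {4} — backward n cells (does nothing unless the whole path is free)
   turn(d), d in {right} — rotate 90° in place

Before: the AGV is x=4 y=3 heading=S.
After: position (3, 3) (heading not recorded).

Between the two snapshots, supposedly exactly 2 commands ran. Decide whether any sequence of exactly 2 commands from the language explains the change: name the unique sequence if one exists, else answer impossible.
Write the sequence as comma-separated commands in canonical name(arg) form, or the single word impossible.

turn(right), move(1)

key: running move(1) before turn(right) would end elsewhere — order is forced
begin: x=4 y=3 heading=S
t=1 turn(right) ⇒ x=4 y=3 heading=W
t=2 move(1) ⇒ x=3 y=3 heading=W
no rival 2-sequence matches.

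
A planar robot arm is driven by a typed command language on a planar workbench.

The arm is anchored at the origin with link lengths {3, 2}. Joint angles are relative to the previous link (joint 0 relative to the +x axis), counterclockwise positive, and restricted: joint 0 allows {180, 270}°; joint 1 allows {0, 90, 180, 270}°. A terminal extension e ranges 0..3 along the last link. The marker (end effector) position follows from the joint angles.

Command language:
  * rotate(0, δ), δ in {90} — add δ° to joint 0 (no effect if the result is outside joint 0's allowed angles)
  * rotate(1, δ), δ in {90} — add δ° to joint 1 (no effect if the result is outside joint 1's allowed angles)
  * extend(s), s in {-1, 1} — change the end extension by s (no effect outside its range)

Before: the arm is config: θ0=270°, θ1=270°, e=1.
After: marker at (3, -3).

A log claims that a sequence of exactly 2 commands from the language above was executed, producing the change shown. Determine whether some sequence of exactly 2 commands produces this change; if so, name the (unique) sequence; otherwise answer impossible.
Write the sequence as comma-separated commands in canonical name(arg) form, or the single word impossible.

start: config: θ0=270°, θ1=270°, e=1
[1] after rotate(1, 90): config: θ0=270°, θ1=0°, e=1
[2] after rotate(1, 90): config: θ0=270°, θ1=90°, e=1
uniquely the one of 16 2-step routes that fits.

rotate(1, 90), rotate(1, 90)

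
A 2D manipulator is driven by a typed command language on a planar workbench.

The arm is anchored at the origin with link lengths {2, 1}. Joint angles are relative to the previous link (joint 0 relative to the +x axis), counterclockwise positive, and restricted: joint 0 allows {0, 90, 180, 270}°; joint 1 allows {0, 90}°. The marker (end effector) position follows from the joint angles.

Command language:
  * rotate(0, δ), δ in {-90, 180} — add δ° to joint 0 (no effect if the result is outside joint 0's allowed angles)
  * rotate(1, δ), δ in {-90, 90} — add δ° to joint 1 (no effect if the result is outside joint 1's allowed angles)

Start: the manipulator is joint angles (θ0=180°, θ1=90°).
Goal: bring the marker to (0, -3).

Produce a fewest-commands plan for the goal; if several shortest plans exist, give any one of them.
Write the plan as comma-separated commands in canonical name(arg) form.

t0: joint angles (θ0=180°, θ1=90°)
1. rotate(0, -90) → joint angles (θ0=90°, θ1=90°)
2. rotate(0, 180) → joint angles (θ0=270°, θ1=90°)
3. rotate(1, -90) → joint angles (θ0=270°, θ1=0°)
no 2-step plan works, so 3 is optimal.

rotate(0, -90), rotate(0, 180), rotate(1, -90)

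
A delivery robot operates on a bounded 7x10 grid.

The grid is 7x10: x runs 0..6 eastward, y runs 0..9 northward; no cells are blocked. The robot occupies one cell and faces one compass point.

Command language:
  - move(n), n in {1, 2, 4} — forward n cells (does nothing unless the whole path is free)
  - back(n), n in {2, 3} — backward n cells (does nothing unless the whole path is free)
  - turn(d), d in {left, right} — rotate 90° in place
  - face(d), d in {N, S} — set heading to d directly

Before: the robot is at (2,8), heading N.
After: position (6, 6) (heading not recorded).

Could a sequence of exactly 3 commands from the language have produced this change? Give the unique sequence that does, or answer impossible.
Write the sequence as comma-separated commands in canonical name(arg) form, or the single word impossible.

back(2), turn(right), move(4)

key: running move(4) before back(2) would end elsewhere — order is forced
begin: at (2,8), heading N
step 1 (back(2)): at (2,6), heading N
step 2 (turn(right)): at (2,6), heading E
step 3 (move(4)): at (6,6), heading E
no other 3-command option fits: unique.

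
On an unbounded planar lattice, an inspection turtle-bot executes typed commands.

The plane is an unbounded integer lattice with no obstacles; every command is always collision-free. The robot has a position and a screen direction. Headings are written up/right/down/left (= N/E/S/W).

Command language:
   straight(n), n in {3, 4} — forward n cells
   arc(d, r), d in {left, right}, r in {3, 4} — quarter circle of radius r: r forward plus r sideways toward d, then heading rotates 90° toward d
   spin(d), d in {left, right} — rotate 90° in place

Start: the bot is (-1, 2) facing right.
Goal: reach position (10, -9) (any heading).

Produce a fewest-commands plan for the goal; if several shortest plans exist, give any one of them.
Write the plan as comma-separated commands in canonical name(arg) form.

t0: (-1, 2) facing right
step 1 (arc(right, 4)): (3, -2) facing down
step 2 (arc(left, 3)): (6, -5) facing right
step 3 (arc(right, 4)): (10, -9) facing down
minimal: 3 command(s), checked below 3.

arc(right, 4), arc(left, 3), arc(right, 4)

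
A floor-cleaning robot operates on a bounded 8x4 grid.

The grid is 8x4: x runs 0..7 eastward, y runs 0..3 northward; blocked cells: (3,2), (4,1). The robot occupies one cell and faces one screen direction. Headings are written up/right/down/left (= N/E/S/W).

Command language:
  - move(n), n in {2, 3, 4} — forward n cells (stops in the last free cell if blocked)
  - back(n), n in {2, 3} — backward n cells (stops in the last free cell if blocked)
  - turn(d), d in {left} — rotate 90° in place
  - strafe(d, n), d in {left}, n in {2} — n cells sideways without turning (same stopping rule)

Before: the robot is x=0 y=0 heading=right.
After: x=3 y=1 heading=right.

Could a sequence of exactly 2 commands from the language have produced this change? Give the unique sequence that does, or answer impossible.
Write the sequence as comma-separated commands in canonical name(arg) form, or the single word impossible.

key: strafe(left, 2) is stopped early by the blocked cell at (3,2)
start: x=0 y=0 heading=right
[1] after move(3): x=3 y=0 heading=right
[2] after strafe(left, 2): x=3 y=1 heading=right
no rival 2-sequence matches.

move(3), strafe(left, 2)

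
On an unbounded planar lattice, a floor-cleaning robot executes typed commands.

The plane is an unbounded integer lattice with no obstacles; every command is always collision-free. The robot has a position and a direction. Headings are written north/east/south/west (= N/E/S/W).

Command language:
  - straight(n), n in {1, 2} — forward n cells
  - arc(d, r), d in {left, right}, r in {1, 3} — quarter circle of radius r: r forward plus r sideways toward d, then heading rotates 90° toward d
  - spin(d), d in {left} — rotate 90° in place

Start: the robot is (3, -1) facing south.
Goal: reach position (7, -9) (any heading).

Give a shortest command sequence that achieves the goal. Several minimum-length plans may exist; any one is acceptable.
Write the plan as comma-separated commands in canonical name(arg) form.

arc(left, 3), arc(right, 3), arc(right, 1), arc(left, 1)

from: (3, -1) facing south
[1] after arc(left, 3): (6, -4) facing east
[2] after arc(right, 3): (9, -7) facing south
[3] after arc(right, 1): (8, -8) facing west
[4] after arc(left, 1): (7, -9) facing south
minimal: 4 command(s), checked below 4.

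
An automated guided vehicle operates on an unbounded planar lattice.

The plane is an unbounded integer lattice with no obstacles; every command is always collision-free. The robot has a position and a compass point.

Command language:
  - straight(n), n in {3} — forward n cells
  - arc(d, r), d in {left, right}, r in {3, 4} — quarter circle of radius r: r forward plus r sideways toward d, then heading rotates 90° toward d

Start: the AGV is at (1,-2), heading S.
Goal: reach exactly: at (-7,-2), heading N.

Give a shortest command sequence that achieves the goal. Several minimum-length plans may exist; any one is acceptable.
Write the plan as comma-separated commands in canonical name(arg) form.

from: at (1,-2), heading S
step 1 (arc(right, 4)): at (-3,-6), heading W
step 2 (arc(right, 4)): at (-7,-2), heading N
shorter routes all fall short; 2 is best.

arc(right, 4), arc(right, 4)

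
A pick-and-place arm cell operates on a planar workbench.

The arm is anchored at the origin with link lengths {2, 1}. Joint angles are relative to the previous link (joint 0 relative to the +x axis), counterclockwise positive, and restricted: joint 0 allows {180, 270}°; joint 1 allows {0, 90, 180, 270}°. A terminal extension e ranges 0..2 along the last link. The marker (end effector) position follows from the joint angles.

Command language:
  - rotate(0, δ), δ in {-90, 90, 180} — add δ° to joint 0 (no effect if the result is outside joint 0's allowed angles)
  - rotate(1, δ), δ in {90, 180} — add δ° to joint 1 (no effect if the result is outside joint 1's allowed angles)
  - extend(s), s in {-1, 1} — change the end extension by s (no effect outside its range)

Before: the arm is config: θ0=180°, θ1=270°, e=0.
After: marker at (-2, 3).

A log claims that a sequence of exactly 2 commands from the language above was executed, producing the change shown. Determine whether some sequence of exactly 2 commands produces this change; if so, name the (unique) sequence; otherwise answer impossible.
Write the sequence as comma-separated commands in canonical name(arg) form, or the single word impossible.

extend(1), extend(1)

begin: config: θ0=180°, θ1=270°, e=0
step 1 (extend(1)): config: θ0=180°, θ1=270°, e=1
step 2 (extend(1)): config: θ0=180°, θ1=270°, e=2
no rival 2-sequence matches.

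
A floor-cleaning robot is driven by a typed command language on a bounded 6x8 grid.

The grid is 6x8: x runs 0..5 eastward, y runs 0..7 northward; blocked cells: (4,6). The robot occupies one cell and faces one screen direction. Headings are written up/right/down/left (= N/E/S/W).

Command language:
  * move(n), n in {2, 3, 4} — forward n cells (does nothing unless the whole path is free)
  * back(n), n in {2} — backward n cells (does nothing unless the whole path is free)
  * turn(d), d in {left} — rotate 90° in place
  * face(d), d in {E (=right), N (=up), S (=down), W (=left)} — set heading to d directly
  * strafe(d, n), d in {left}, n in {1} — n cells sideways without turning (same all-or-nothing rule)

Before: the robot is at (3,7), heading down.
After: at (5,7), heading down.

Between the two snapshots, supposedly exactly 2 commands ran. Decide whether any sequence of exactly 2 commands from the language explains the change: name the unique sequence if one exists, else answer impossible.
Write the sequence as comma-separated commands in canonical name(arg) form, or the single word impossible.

strafe(left, 1), strafe(left, 1)

key: still facing S at the end — nothing in the sequence rotates
from: at (3,7), heading down
1. strafe(left, 1) → at (4,7), heading down
2. strafe(left, 1) → at (5,7), heading down
no other 2-command option fits: unique.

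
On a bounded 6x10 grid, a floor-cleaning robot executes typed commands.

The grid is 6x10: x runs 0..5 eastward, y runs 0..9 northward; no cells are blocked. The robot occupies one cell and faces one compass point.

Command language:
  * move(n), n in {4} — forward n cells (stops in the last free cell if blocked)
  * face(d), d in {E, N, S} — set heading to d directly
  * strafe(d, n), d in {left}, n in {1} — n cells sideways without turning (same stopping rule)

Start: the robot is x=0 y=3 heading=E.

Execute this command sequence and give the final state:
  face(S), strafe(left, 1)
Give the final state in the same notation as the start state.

x=1 y=3 heading=S

initial: x=0 y=3 heading=E
1. face(S) → x=0 y=3 heading=S
2. strafe(left, 1) → x=1 y=3 heading=S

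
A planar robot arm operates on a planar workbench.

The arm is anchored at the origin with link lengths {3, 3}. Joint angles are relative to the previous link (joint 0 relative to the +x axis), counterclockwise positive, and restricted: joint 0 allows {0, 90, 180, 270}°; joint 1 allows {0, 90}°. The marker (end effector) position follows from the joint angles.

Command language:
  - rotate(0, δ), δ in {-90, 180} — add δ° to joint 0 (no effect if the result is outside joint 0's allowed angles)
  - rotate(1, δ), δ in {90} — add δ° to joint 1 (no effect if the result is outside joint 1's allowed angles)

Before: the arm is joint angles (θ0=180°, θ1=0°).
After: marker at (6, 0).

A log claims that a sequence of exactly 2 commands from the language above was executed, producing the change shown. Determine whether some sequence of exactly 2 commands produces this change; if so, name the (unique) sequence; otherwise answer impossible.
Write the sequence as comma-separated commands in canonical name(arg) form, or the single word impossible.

from: joint angles (θ0=180°, θ1=0°)
step 1 (rotate(0, -90)): joint angles (θ0=90°, θ1=0°)
step 2 (rotate(0, -90)): joint angles (θ0=0°, θ1=0°)
no other 2-command option fits: unique.

rotate(0, -90), rotate(0, -90)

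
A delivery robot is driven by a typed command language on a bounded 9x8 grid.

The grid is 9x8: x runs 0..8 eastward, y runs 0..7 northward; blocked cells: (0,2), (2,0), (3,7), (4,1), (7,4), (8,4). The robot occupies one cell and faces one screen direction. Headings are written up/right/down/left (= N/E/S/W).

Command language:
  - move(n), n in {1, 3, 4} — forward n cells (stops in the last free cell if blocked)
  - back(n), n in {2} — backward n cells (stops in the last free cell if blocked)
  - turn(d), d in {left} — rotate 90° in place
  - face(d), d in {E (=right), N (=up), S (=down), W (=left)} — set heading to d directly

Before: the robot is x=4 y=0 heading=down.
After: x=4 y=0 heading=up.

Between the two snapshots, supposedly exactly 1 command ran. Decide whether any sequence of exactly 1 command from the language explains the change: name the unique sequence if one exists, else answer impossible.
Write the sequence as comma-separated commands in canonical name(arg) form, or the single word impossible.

key: parked at (4,0) the whole time — nothing moves the robot
t0: x=4 y=0 heading=down
t=1 face(N) ⇒ x=4 y=0 heading=up
no rival 1-sequence matches.

face(N)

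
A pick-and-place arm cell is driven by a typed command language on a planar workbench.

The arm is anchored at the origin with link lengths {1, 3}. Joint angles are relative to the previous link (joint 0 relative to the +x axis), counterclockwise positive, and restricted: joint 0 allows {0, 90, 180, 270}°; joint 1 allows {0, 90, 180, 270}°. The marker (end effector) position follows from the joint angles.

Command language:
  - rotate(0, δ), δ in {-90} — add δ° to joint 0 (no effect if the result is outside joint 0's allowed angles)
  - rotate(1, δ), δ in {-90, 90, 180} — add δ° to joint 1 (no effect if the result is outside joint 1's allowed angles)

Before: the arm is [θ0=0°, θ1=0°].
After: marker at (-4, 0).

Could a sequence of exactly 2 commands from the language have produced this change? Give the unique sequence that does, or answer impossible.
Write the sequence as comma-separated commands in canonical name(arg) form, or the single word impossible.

rotate(0, -90), rotate(0, -90)

initial: [θ0=0°, θ1=0°]
1. rotate(0, -90) → [θ0=270°, θ1=0°]
2. rotate(0, -90) → [θ0=180°, θ1=0°]
all 16 alternatives checked — unique.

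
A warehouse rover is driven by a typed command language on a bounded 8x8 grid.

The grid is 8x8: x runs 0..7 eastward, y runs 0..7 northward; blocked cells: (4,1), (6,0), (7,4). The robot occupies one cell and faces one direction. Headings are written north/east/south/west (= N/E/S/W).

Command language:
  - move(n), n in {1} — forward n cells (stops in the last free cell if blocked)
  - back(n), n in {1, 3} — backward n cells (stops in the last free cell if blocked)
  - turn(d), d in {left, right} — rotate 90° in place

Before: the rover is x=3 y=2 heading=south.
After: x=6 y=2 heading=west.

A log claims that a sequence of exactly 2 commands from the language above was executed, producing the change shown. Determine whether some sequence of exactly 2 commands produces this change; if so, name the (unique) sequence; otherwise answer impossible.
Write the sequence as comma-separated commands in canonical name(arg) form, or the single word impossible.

key: order matters: swapping turn(right) and back(3) lands elsewhere
t0: x=3 y=2 heading=south
[1] after turn(right): x=3 y=2 heading=west
[2] after back(3): x=6 y=2 heading=west
all 25 alternatives checked — unique.

turn(right), back(3)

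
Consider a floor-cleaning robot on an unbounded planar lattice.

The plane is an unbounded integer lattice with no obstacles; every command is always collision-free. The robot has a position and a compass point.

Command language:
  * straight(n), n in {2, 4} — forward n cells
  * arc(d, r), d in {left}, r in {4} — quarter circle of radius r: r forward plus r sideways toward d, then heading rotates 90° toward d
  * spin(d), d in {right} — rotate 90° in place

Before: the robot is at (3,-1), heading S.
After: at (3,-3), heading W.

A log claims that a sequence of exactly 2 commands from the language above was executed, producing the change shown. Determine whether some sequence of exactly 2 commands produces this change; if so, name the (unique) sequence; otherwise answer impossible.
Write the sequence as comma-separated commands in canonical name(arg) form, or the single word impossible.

key: order matters: swapping straight(2) and spin(right) lands elsewhere
from: at (3,-1), heading S
[1] after straight(2): at (3,-3), heading S
[2] after spin(right): at (3,-3), heading W
uniquely the one of 16 2-step routes that fits.

straight(2), spin(right)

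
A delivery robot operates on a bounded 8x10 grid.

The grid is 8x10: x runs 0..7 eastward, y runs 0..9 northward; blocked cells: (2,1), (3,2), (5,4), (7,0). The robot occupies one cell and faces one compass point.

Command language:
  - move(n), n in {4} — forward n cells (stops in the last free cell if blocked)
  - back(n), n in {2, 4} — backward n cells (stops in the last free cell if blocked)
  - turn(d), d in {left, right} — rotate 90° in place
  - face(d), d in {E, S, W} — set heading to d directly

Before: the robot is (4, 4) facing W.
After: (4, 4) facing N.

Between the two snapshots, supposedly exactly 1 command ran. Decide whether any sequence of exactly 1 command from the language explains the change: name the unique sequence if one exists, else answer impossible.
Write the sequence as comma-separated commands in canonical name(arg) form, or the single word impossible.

key: parked at (4,4) the whole time — nothing moves the robot
begin: (4, 4) facing W
t=1 turn(right) ⇒ (4, 4) facing N
no rival 1-sequence matches.

turn(right)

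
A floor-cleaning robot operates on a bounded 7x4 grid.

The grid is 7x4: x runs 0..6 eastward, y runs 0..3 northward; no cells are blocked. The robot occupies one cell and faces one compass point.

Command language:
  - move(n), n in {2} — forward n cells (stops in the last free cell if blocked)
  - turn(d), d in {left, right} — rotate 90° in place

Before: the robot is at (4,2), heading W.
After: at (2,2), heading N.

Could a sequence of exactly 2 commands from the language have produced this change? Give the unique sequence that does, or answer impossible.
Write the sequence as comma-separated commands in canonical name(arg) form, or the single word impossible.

move(2), turn(right)

key: running turn(right) before move(2) would end elsewhere — order is forced
initial: at (4,2), heading W
1. move(2) → at (2,2), heading W
2. turn(right) → at (2,2), heading N
uniquely the one of 9 2-step routes that fits.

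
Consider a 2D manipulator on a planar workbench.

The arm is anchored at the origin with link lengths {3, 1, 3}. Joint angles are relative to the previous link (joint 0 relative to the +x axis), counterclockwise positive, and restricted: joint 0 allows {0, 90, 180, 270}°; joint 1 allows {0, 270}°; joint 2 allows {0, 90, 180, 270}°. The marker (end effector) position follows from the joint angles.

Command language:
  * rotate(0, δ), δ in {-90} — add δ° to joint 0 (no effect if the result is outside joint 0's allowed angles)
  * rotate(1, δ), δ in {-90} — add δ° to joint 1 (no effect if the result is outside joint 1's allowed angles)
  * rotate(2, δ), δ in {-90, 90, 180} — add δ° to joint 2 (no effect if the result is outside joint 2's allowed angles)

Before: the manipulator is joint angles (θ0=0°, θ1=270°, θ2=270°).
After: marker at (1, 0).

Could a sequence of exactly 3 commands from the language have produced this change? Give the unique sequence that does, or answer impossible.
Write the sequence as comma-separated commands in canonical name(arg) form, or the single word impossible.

rotate(0, -90), rotate(0, -90), rotate(0, -90)

initial: joint angles (θ0=0°, θ1=270°, θ2=270°)
1. rotate(0, -90) → joint angles (θ0=270°, θ1=270°, θ2=270°)
2. rotate(0, -90) → joint angles (θ0=180°, θ1=270°, θ2=270°)
3. rotate(0, -90) → joint angles (θ0=90°, θ1=270°, θ2=270°)
uniquely the one of 125 3-step routes that fits.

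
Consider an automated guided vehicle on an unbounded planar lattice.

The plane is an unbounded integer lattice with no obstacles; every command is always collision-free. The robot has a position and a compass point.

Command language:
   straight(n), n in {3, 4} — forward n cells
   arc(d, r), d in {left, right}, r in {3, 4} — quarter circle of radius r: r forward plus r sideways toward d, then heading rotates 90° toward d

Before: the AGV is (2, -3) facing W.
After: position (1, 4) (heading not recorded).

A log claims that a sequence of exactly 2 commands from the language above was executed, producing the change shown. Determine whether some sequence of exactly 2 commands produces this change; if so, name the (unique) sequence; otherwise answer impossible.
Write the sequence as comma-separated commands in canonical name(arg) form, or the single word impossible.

key: running arc(right, 3) before arc(right, 4) would end elsewhere — order is forced
from: (2, -3) facing W
1. arc(right, 4) → (-2, 1) facing N
2. arc(right, 3) → (1, 4) facing E
all 36 alternatives checked — unique.

arc(right, 4), arc(right, 3)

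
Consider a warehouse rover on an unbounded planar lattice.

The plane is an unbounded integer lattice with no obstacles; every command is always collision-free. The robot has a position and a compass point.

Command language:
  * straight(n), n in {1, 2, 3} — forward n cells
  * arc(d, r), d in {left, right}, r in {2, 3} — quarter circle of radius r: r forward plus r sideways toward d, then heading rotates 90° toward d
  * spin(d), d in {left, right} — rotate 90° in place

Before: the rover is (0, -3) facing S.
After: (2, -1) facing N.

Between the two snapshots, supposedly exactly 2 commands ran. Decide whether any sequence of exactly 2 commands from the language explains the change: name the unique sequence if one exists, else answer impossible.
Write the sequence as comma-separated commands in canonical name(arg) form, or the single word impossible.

spin(left), arc(left, 2)

key: running arc(left, 2) before spin(left) would end elsewhere — order is forced
from: (0, -3) facing S
step 1 (spin(left)): (0, -3) facing E
step 2 (arc(left, 2)): (2, -1) facing N
all 81 alternatives checked — unique.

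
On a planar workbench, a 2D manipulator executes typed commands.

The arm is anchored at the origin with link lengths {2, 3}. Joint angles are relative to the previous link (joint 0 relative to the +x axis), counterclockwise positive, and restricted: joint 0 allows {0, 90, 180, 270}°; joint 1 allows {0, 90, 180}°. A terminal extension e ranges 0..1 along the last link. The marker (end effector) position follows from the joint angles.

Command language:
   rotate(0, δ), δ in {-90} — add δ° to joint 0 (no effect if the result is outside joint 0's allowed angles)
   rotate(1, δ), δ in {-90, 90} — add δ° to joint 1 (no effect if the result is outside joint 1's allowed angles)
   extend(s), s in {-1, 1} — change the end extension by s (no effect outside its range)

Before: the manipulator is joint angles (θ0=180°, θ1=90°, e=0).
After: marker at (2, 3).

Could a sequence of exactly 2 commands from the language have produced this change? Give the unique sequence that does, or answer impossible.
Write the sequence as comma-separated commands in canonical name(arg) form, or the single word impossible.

begin: joint angles (θ0=180°, θ1=90°, e=0)
1. rotate(0, -90) → joint angles (θ0=90°, θ1=90°, e=0)
2. rotate(0, -90) → joint angles (θ0=0°, θ1=90°, e=0)
no rival 2-sequence matches.

rotate(0, -90), rotate(0, -90)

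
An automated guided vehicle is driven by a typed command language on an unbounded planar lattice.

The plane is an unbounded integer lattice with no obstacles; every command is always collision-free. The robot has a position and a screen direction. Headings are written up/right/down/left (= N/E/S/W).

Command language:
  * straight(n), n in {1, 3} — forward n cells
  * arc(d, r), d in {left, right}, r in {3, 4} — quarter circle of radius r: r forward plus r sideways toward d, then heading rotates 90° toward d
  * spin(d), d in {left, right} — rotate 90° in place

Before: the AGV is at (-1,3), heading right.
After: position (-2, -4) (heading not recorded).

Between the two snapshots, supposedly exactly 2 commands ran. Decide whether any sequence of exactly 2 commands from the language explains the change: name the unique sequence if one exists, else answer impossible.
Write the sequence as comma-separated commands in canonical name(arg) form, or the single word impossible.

key: order matters: swapping arc(right, 3) and arc(right, 4) lands elsewhere
initial: at (-1,3), heading right
[1] after arc(right, 3): at (2,0), heading down
[2] after arc(right, 4): at (-2,-4), heading left
no rival 2-sequence matches.

arc(right, 3), arc(right, 4)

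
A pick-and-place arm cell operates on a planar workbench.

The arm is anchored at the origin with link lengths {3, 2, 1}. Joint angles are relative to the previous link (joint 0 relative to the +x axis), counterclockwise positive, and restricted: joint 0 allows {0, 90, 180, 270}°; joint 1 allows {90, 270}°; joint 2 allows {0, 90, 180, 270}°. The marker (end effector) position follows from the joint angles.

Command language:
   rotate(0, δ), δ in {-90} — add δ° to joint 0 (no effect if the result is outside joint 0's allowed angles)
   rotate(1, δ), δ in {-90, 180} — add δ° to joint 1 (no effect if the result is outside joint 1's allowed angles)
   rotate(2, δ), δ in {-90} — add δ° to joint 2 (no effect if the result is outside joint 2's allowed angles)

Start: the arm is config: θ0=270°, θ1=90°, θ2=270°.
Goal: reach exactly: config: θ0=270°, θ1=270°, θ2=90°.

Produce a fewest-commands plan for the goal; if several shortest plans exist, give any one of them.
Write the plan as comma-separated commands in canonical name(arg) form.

begin: config: θ0=270°, θ1=90°, θ2=270°
t=1 rotate(1, 180) ⇒ config: θ0=270°, θ1=270°, θ2=270°
t=2 rotate(2, -90) ⇒ config: θ0=270°, θ1=270°, θ2=180°
t=3 rotate(2, -90) ⇒ config: θ0=270°, θ1=270°, θ2=90°
shorter routes all fall short; 3 is best.

rotate(1, 180), rotate(2, -90), rotate(2, -90)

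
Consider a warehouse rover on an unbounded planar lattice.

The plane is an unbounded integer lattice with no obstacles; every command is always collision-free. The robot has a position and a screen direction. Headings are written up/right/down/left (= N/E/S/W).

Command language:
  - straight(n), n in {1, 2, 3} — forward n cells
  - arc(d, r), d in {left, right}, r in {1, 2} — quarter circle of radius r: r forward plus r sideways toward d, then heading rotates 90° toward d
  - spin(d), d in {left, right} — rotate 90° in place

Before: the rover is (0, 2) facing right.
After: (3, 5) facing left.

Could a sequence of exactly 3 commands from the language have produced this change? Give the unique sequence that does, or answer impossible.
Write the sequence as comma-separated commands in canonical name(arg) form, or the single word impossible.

straight(2), arc(left, 2), arc(left, 1)

key: position moved to (3,5) AND the heading swung to W — translation plus rotation needed
start: (0, 2) facing right
[1] after straight(2): (2, 2) facing right
[2] after arc(left, 2): (4, 4) facing up
[3] after arc(left, 1): (3, 5) facing left
uniquely the one of 729 3-step routes that fits.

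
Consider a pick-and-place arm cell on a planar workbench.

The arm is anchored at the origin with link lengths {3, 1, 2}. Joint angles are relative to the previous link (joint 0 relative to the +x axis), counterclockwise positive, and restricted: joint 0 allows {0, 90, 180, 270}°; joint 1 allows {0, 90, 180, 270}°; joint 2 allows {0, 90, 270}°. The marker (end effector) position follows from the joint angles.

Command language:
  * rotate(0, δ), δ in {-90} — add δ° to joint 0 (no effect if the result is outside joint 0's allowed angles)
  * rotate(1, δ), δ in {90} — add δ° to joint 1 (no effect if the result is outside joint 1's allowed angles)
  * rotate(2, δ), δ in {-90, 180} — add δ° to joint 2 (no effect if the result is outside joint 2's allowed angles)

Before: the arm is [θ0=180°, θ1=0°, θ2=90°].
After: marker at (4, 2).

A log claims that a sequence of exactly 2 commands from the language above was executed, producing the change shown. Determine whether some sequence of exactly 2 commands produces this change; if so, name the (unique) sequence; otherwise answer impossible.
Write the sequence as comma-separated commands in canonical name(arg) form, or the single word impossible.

begin: [θ0=180°, θ1=0°, θ2=90°]
step 1 (rotate(0, -90)): [θ0=90°, θ1=0°, θ2=90°]
step 2 (rotate(0, -90)): [θ0=0°, θ1=0°, θ2=90°]
no rival 2-sequence matches.

rotate(0, -90), rotate(0, -90)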